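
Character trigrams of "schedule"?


Word: "schedule" (length 8)
Number of trigrams = 8 - 3 + 1 = 6
  Position 0: "sch"
  Position 1: "che"
  Position 2: "hed"
  Position 3: "edu"
  Position 4: "dul"
  Position 5: "ule"
Trigrams = "sch", "che", "hed", "edu", "dul", "ule"


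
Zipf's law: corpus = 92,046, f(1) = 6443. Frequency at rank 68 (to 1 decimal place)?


Zipf's law: f(r) = f(1) / r
f(1) = 6443
f(68) = 6443 / 68
= 94.8 occurrences


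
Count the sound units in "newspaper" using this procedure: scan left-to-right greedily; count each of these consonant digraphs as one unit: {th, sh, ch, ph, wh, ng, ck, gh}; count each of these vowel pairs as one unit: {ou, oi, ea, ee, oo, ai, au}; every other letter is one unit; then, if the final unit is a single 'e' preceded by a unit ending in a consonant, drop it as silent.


Word: "newspaper" (9 letters)
Left-to-right scan:
  (1) 'n' (letter)
  (2) 'e' (letter)
  (3) 'w' (letter)
  (4) 's' (letter)
  (5) 'p' (letter)
  (6) 'a' (letter)
  (7) 'p' (letter)
  (8) 'e' (letter)
  (9) 'r' (letter)
Units from scan: 9
Sound units = 9 units


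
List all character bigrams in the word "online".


Word: "online" (length 6)
Number of bigrams = 6 - 2 + 1 = 5
  Position 0: "on"
  Position 1: "nl"
  Position 2: "li"
  Position 3: "in"
  Position 4: "ne"
Bigrams = "on", "nl", "li", "in", "ne"


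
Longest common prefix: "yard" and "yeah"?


Word 1: "yard"
Word 2: "yeah"
Comparing from start:
  Pos 0: 'y' == 'y'
  Pos 1: 'a' != 'e' (stop)
LCP = "y" (length 1)


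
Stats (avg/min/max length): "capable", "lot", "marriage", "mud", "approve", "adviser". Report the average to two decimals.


Lengths: "capable"=7, "lot"=3, "marriage"=8, "mud"=3, "approve"=7, "adviser"=7
Sum = 35, Count = 6
Average = 35/6 = 5.83
= avg=5.83, min=3, max=8


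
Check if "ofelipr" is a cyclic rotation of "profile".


Word: "profile", Candidate: "ofelipr"
Method: check if candidate is substring of word+word
"profileprofile" contains "ofelipr"? No
Is rotation = No


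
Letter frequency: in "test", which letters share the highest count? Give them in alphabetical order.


Word: "test"
Letter counts:
  'e': 1
  's': 1
  't': 2
Maximum count = 2
Most frequent = 't' (2 times each)


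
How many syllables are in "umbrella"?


Word: "umbrella"
Syllable breakdown: um | brel | la
Counting: 3 parts
= 3 syllables


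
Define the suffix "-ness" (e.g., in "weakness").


Suffix: -ness
Example: weakness = weak + -ness
Meaning = state of being


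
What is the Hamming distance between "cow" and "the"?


Comparing character by character (same length = 3):
  Pos 0: 'c' vs 't' !=
  Pos 1: 'o' vs 'h' !=
  Pos 2: 'w' vs 'e' !=
Hamming distance = 3


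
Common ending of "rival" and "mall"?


Word 1: "rival"
Word 2: "mall"
Comparing from end:
  Pos -1: 'l' == 'l'
  Pos -2: 'a' != 'l' (stop)
LCS = "l" (length 1)


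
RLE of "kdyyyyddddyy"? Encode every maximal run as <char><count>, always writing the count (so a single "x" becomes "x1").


String: "kdyyyyddddyy"
Scanning for consecutive runs:
  'k' x 1
  'd' x 1
  'y' x 4
  'd' x 4
  'y' x 2
RLE = "k1d1y4d4y2"


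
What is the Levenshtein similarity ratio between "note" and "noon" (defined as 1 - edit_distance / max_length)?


Word 1: "note" (length 4)
Word 2: "noon" (length 4)
One optimal edit sequence:
  1. keep 'n'
  2. keep 'o'
  3. substitute 't' -> 'o'  (+1)
  4. substitute 'e' -> 'n'  (+1)
Edit distance = 2
Max length = max(4, 4) = 4
Similarity = 1 - 2/4
= 0.5000


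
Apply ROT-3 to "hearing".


Word: "hearing"
Shift: 3
Each letter → (letter + shift) mod 26:
  'h' (7) + 3 = 10 → 'k'
  'e' (4) + 3 = 7 → 'h'
  'a' (0) + 3 = 3 → 'd'
  'r' (17) + 3 = 20 → 'u'
  'i' (8) + 3 = 11 → 'l'
  'n' (13) + 3 = 16 → 'q'
  'g' (6) + 3 = 9 → 'j'
Result = "khdulqj"


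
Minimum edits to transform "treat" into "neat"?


Word 1: "treat" (length 5)
Word 2: "neat" (length 4)
One optimal edit sequence (insert/delete/substitute each cost 1):
  1. delete 't'  (+1)
  2. substitute 'r' -> 'n'  (+1)
  3. keep 'e'
  4. keep 'a'
  5. keep 't'
Total edit operations: 2
Edit distance = 2


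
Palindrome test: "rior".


Word: "rior"
Reversed: "roir"
Forward == Backward? rior != roir
Palindrome = No


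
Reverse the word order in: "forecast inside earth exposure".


Original: "forecast inside earth exposure"
Words (1..n): forecast | inside | earth | exposure
Reversed (n..1): exposure | earth | inside | forecast
Result = "exposure earth inside forecast"


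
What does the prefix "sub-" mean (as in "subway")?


Prefix: sub-
As in: subway -> sub- + way
Meaning = under / below


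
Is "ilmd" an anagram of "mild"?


Word 1: "mild" → sorted: dilm
Word 2: "ilmd" → sorted: dilm
Same letters? dilm == dilm
Anagram = Yes


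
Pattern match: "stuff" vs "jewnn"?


Pattern of "stuff": [0, 1, 2, 3, 3]
Pattern of "jewnn": [0, 1, 2, 3, 3]
Patterns match
Same pattern = Yes


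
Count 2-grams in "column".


Word: "column" (length 6)
Number of 2-grams = length - 2 + 1 = 6 - 2 + 1
= 5


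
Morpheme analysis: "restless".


Word: "restless"
Morphemes: rest + -less
Each morpheme carries meaning
= 2 morphemes


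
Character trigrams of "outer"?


Word: "outer" (length 5)
Number of trigrams = 5 - 3 + 1 = 3
  Position 0: "out"
  Position 1: "ute"
  Position 2: "ter"
Trigrams = "out", "ute", "ter"


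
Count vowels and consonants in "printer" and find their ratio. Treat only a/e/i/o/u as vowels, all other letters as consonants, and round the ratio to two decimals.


Word: "printer"
Vowels (a,e,i,o,u): 2
Consonants: 5
Ratio = 2/5
= 0.40


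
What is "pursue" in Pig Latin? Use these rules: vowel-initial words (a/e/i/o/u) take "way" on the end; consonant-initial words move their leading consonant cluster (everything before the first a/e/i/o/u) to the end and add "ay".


Word: "pursue"
Starts with consonant(s) → move to end, add 'ay'
Consonant cluster: "p"
Pig Latin = "ursuepay"


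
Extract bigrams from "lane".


Word: "lane" (length 4)
Number of bigrams = 4 - 2 + 1 = 3
  Position 0: "la"
  Position 1: "an"
  Position 2: "ne"
Bigrams = "la", "an", "ne"


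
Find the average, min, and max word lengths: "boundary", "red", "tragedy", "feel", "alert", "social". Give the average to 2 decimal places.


Lengths: "boundary"=8, "red"=3, "tragedy"=7, "feel"=4, "alert"=5, "social"=6
Sum = 33, Count = 6
Average = 33/6 = 5.50
= avg=5.50, min=3, max=8


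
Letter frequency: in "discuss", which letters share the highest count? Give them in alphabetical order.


Word: "discuss"
Letter counts:
  'c': 1
  'd': 1
  'i': 1
  's': 3
  'u': 1
Maximum count = 3
Most frequent = 's' (3 times each)


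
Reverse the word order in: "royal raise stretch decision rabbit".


Original: "royal raise stretch decision rabbit"
Words (1..n): royal | raise | stretch | decision | rabbit
Reversed (n..1): rabbit | decision | stretch | raise | royal
Result = "rabbit decision stretch raise royal"


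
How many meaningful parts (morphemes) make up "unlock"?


Word: "unlock"
Morphemes: un- / lock
Each morpheme carries meaning
= 2 morphemes


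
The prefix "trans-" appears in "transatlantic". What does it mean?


Prefix: trans-
As in: transatlantic -> trans- + atlantic
Meaning = across


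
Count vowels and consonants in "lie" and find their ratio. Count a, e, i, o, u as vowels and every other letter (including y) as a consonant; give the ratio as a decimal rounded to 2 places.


Word: "lie"
Vowels (a,e,i,o,u): 2
Consonants: 1
Ratio = 2/1
= 2.00


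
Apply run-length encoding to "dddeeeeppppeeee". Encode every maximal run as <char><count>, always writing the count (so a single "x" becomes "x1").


String: "dddeeeeppppeeee"
Scanning for consecutive runs:
  'd' x 3
  'e' x 4
  'p' x 4
  'e' x 4
RLE = "d3e4p4e4"


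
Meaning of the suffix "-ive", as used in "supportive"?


Suffix: -ive
Example: supportive (support + -ive)
Meaning = tending to


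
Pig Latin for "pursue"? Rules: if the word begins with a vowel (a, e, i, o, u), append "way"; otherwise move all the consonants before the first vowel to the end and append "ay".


Word: "pursue"
Starts with consonant(s) → move to end, add 'ay'
Consonant cluster: "p"
Pig Latin = "ursuepay"


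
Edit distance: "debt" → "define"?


Word 1: "debt" (length 4)
Word 2: "define" (length 6)
One optimal edit sequence (insert/delete/substitute each cost 1):
  1. keep 'd'
  2. keep 'e'
  3. insert 'f'  (+1)
  4. insert 'i'  (+1)
  5. substitute 'b' -> 'n'  (+1)
  6. substitute 't' -> 'e'  (+1)
Total edit operations: 4
Edit distance = 4


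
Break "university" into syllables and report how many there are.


Word: "university"
Syllable breakdown: u · ni · ver · si · ty
Counting: 5 parts
= 5 syllables


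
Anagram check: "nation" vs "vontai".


Word 1: "nation" → sorted: ainnot
Word 2: "vontai" → sorted: ainotv
Same letters? ainnot != ainotv
Anagram = No


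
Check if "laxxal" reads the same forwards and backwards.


Word: "laxxal"
Reversed: "laxxal"
Forward == Backward? laxxal == laxxal
Palindrome = Yes


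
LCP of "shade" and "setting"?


Word 1: "shade"
Word 2: "setting"
Comparing from start:
  Pos 0: 's' == 's'
  Pos 1: 'h' != 'e' (stop)
LCP = "s" (length 1)


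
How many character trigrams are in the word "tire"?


Word: "tire" (length 4)
Number of 3-grams = length - 3 + 1 = 4 - 3 + 1
= 2


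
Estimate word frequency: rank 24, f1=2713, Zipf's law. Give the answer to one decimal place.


Zipf's law: f(r) = f(1) / r
f(1) = 2713
f(24) = 2713 / 24
= 113.0 occurrences


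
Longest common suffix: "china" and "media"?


Word 1: "china"
Word 2: "media"
Comparing from end:
  Pos -1: 'a' == 'a'
  Pos -2: 'n' != 'i' (stop)
LCS = "a" (length 1)


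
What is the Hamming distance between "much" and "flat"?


Comparing character by character (same length = 4):
  Pos 0: 'm' vs 'f' !=
  Pos 1: 'u' vs 'l' !=
  Pos 2: 'c' vs 'a' !=
  Pos 3: 'h' vs 't' !=
Hamming distance = 4


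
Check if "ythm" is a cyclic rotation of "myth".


Word: "myth", Candidate: "ythm"
Method: check if candidate is substring of word+word
"mythmyth" contains "ythm"? Yes
Is rotation = Yes


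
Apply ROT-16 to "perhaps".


Word: "perhaps"
Shift: 16
Each letter → (letter + shift) mod 26:
  'p' (15) + 16 = 5 → 'f'
  'e' (4) + 16 = 20 → 'u'
  'r' (17) + 16 = 7 → 'h'
  'h' (7) + 16 = 23 → 'x'
  'a' (0) + 16 = 16 → 'q'
  'p' (15) + 16 = 5 → 'f'
  's' (18) + 16 = 8 → 'i'
Result = "fuhxqfi"


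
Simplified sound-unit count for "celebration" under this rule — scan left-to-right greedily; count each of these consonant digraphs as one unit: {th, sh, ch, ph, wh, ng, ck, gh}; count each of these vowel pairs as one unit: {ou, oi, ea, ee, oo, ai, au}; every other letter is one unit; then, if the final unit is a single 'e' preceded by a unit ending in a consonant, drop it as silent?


Word: "celebration" (11 letters)
Left-to-right scan:
  (1) 'c' (letter)
  (2) 'e' (letter)
  (3) 'l' (letter)
  (4) 'e' (letter)
  (5) 'b' (letter)
  (6) 'r' (letter)
  (7) 'a' (letter)
  (8) 't' (letter)
  (9) 'i' (letter)
  (10) 'o' (letter)
  (11) 'n' (letter)
Units from scan: 11
Sound units = 11 units


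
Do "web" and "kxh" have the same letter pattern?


Pattern of "web": [0, 1, 2]
Pattern of "kxh": [0, 1, 2]
Patterns match
Same pattern = Yes


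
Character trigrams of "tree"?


Word: "tree" (length 4)
Number of trigrams = 4 - 3 + 1 = 2
  Position 0: "tre"
  Position 1: "ree"
Trigrams = "tre", "ree"


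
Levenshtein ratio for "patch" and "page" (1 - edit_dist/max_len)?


Word 1: "patch" (length 5)
Word 2: "page" (length 4)
One optimal edit sequence:
  1. keep 'p'
  2. keep 'a'
  3. delete 't'  (+1)
  4. substitute 'c' -> 'g'  (+1)
  5. substitute 'h' -> 'e'  (+1)
Edit distance = 3
Max length = max(5, 4) = 5
Similarity = 1 - 3/5
= 0.4000


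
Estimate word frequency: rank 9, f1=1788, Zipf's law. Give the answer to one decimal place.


Zipf's law: f(r) = f(1) / r
f(1) = 1788
f(9) = 1788 / 9
= 198.7 occurrences


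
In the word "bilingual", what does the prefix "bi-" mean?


Prefix: bi-
Example: bilingual = bi- + lingual
Meaning = two


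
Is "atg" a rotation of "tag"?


Word: "tag", Candidate: "atg"
Method: check if candidate is substring of word+word
"tagtag" contains "atg"? No
Is rotation = No


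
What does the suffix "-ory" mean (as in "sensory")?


Suffix: -ory
Example: sensory = sense + -ory, with a spelling change
Meaning = relating to / place for


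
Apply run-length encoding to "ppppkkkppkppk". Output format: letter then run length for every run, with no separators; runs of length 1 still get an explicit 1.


String: "ppppkkkppkppk"
Scanning for consecutive runs:
  'p' x 4
  'k' x 3
  'p' x 2
  'k' x 1
  'p' x 2
  'k' x 1
RLE = "p4k3p2k1p2k1"


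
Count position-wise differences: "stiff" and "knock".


Comparing character by character (same length = 5):
  Pos 0: 's' vs 'k' !=
  Pos 1: 't' vs 'n' !=
  Pos 2: 'i' vs 'o' !=
  Pos 3: 'f' vs 'c' !=
  Pos 4: 'f' vs 'k' !=
Hamming distance = 5


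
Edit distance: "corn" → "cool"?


Word 1: "corn" (length 4)
Word 2: "cool" (length 4)
One optimal edit sequence (insert/delete/substitute each cost 1):
  1. keep 'c'
  2. keep 'o'
  3. substitute 'r' -> 'o'  (+1)
  4. substitute 'n' -> 'l'  (+1)
Total edit operations: 2
Edit distance = 2


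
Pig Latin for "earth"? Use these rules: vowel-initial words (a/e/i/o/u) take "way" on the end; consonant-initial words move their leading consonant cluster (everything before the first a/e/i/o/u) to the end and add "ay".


Word: "earth"
Starts with vowel → add 'way'
Pig Latin = "earthway"


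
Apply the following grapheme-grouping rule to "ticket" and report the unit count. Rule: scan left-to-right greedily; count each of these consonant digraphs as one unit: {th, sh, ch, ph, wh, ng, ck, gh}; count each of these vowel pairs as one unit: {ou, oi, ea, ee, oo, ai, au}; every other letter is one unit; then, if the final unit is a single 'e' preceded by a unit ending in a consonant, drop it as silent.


Word: "ticket" (6 letters)
Left-to-right scan:
  (1) 't' (letter)
  (2) 'i' (letter)
  (3) 'ck' (digraph)
  (4) 'e' (letter)
  (5) 't' (letter)
Units from scan: 5
Sound units = 5 units


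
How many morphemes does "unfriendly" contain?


Word: "unfriendly"
Morphemes: un- / friend / -ly
Each morpheme carries meaning
= 3 morphemes


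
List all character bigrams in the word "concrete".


Word: "concrete" (length 8)
Number of bigrams = 8 - 2 + 1 = 7
  Position 0: "co"
  Position 1: "on"
  Position 2: "nc"
  Position 3: "cr"
  Position 4: "re"
  Position 5: "et"
  Position 6: "te"
Bigrams = "co", "on", "nc", "cr", "re", "et", "te"


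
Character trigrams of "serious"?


Word: "serious" (length 7)
Number of trigrams = 7 - 3 + 1 = 5
  Position 0: "ser"
  Position 1: "eri"
  Position 2: "rio"
  Position 3: "iou"
  Position 4: "ous"
Trigrams = "ser", "eri", "rio", "iou", "ous"


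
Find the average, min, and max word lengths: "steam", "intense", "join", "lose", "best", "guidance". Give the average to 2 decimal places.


Lengths: "steam"=5, "intense"=7, "join"=4, "lose"=4, "best"=4, "guidance"=8
Sum = 32, Count = 6
Average = 32/6 = 5.33
= avg=5.33, min=4, max=8


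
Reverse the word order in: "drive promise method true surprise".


Original: "drive promise method true surprise"
Words (1..n): drive | promise | method | true | surprise
Reversed (n..1): surprise | true | method | promise | drive
Result = "surprise true method promise drive"


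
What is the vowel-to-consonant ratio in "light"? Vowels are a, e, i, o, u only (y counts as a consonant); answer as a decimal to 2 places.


Word: "light"
Vowels (a,e,i,o,u): 1
Consonants: 4
Ratio = 1/4
= 0.25


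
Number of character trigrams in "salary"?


Word: "salary" (length 6)
Number of 3-grams = length - 3 + 1 = 6 - 3 + 1
= 4


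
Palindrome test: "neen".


Word: "neen"
Reversed: "neen"
Forward == Backward? neen == neen
Palindrome = Yes


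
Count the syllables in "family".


Word: "family"
Syllable breakdown: fam | i | ly
Counting: 3 parts
= 3 syllables


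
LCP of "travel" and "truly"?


Word 1: "travel"
Word 2: "truly"
Comparing from start:
  Pos 0: 't' == 't'
  Pos 1: 'r' == 'r'
  Pos 2: 'a' != 'u' (stop)
LCP = "tr" (length 2)


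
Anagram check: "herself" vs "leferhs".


Word 1: "herself" → sorted: eefhlrs
Word 2: "leferhs" → sorted: eefhlrs
Same letters? eefhlrs == eefhlrs
Anagram = Yes


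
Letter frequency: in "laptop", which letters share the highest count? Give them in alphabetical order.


Word: "laptop"
Letter counts:
  'a': 1
  'l': 1
  'o': 1
  'p': 2
  't': 1
Maximum count = 2
Most frequent = 'p' (2 times each)


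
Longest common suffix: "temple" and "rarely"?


Word 1: "temple"
Word 2: "rarely"
Comparing from end:
  Pos -1: 'e' != 'y' (stop)
LCS = "" (length 0)


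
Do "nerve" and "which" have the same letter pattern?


Pattern of "nerve": [0, 1, 2, 3, 1]
Pattern of "which": [0, 1, 2, 3, 1]
Patterns match
Same pattern = Yes


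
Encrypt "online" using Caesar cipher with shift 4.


Word: "online"
Shift: 4
Each letter → (letter + shift) mod 26:
  'o' (14) + 4 = 18 → 's'
  'n' (13) + 4 = 17 → 'r'
  'l' (11) + 4 = 15 → 'p'
  'i' (8) + 4 = 12 → 'm'
  'n' (13) + 4 = 17 → 'r'
  'e' (4) + 4 = 8 → 'i'
Result = "srpmri"


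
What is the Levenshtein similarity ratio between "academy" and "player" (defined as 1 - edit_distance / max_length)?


Word 1: "academy" (length 7)
Word 2: "player" (length 6)
One optimal edit sequence:
  1. substitute 'a' -> 'p'  (+1)
  2. substitute 'c' -> 'l'  (+1)
  3. keep 'a'
  4. substitute 'd' -> 'y'  (+1)
  5. keep 'e'
  6. delete 'm'  (+1)
  7. substitute 'y' -> 'r'  (+1)
Edit distance = 5
Max length = max(7, 6) = 7
Similarity = 1 - 5/7
= 0.2857


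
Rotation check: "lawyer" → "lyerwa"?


Word: "lawyer", Candidate: "lyerwa"
Method: check if candidate is substring of word+word
"lawyerlawyer" contains "lyerwa"? No
Is rotation = No


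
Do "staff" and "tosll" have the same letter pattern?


Pattern of "staff": [0, 1, 2, 3, 3]
Pattern of "tosll": [0, 1, 2, 3, 3]
Patterns match
Same pattern = Yes


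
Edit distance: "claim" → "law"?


Word 1: "claim" (length 5)
Word 2: "law" (length 3)
One optimal edit sequence (insert/delete/substitute each cost 1):
  1. delete 'c'  (+1)
  2. keep 'l'
  3. keep 'a'
  4. delete 'i'  (+1)
  5. substitute 'm' -> 'w'  (+1)
Total edit operations: 3
Edit distance = 3


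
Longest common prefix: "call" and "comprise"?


Word 1: "call"
Word 2: "comprise"
Comparing from start:
  Pos 0: 'c' == 'c'
  Pos 1: 'a' != 'o' (stop)
LCP = "c" (length 1)


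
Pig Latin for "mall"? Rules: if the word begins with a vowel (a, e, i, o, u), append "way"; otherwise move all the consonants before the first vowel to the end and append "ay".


Word: "mall"
Starts with consonant(s) → move to end, add 'ay'
Consonant cluster: "m"
Pig Latin = "allmay"


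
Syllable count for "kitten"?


Word: "kitten"
Syllable breakdown: kit · ten
Counting: 2 parts
= 2 syllables


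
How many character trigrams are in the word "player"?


Word: "player" (length 6)
Number of 3-grams = length - 3 + 1 = 6 - 3 + 1
= 4


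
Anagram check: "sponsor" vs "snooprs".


Word 1: "sponsor" → sorted: nooprss
Word 2: "snooprs" → sorted: nooprss
Same letters? nooprss == nooprss
Anagram = Yes


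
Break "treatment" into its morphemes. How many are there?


Word: "treatment"
Morphemes: treat + -ment
Each morpheme carries meaning
= 2 morphemes


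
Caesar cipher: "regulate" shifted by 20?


Word: "regulate"
Shift: 20
Each letter → (letter + shift) mod 26:
  'r' (17) + 20 = 11 → 'l'
  'e' (4) + 20 = 24 → 'y'
  'g' (6) + 20 = 0 → 'a'
  'u' (20) + 20 = 14 → 'o'
  'l' (11) + 20 = 5 → 'f'
  'a' (0) + 20 = 20 → 'u'
  't' (19) + 20 = 13 → 'n'
  'e' (4) + 20 = 24 → 'y'
Result = "lyaofuny"


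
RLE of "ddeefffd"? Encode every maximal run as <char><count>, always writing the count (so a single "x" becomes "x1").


String: "ddeefffd"
Scanning for consecutive runs:
  'd' x 2
  'e' x 2
  'f' x 3
  'd' x 1
RLE = "d2e2f3d1"


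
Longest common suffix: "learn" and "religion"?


Word 1: "learn"
Word 2: "religion"
Comparing from end:
  Pos -1: 'n' == 'n'
  Pos -2: 'r' != 'o' (stop)
LCS = "n" (length 1)


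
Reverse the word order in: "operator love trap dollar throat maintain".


Original: "operator love trap dollar throat maintain"
Words (1..n): operator | love | trap | dollar | throat | maintain
Reversed (n..1): maintain | throat | dollar | trap | love | operator
Result = "maintain throat dollar trap love operator"


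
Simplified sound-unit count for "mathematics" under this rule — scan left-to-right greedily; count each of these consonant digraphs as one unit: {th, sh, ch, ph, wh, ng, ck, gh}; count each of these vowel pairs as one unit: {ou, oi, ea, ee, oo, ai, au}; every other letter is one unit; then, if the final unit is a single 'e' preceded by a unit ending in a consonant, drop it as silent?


Word: "mathematics" (11 letters)
Left-to-right scan:
  1. 'm' (letter)
  2. 'a' (letter)
  3. 'th' (digraph)
  4. 'e' (letter)
  5. 'm' (letter)
  6. 'a' (letter)
  7. 't' (letter)
  8. 'i' (letter)
  9. 'c' (letter)
  10. 's' (letter)
Units from scan: 10
Sound units = 10 units


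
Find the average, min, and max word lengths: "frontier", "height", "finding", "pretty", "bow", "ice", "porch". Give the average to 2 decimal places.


Lengths: "frontier"=8, "height"=6, "finding"=7, "pretty"=6, "bow"=3, "ice"=3, "porch"=5
Sum = 38, Count = 7
Average = 38/7 = 5.43
= avg=5.43, min=3, max=8


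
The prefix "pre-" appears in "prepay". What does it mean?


Prefix: pre-
As in: prepay -> pre- + pay
Meaning = before


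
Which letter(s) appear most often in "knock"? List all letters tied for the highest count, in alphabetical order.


Word: "knock"
Letter counts:
  'c': 1
  'k': 2
  'n': 1
  'o': 1
Maximum count = 2
Most frequent = 'k' (2 times each)


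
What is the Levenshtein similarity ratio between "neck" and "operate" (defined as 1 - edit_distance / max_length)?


Word 1: "neck" (length 4)
Word 2: "operate" (length 7)
One optimal edit sequence:
  1. insert 'o'  (+1)
  2. substitute 'n' -> 'p'  (+1)
  3. keep 'e'
  4. insert 'r'  (+1)
  5. insert 'a'  (+1)
  6. substitute 'c' -> 't'  (+1)
  7. substitute 'k' -> 'e'  (+1)
Edit distance = 6
Max length = max(4, 7) = 7
Similarity = 1 - 6/7
= 0.1429


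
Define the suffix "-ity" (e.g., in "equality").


Suffix: -ity
Example: equality = equal + -ity
Meaning = quality of


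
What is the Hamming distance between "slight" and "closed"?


Comparing character by character (same length = 6):
  Pos 0: 's' vs 'c' !=
  Pos 1: 'l' vs 'l' =
  Pos 2: 'i' vs 'o' !=
  Pos 3: 'g' vs 's' !=
  Pos 4: 'h' vs 'e' !=
  Pos 5: 't' vs 'd' !=
Hamming distance = 5


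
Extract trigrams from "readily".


Word: "readily" (length 7)
Number of trigrams = 7 - 3 + 1 = 5
  Position 0: "rea"
  Position 1: "ead"
  Position 2: "adi"
  Position 3: "dil"
  Position 4: "ily"
Trigrams = "rea", "ead", "adi", "dil", "ily"


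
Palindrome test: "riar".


Word: "riar"
Reversed: "rair"
Forward == Backward? riar != rair
Palindrome = No


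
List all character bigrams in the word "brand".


Word: "brand" (length 5)
Number of bigrams = 5 - 2 + 1 = 4
  Position 0: "br"
  Position 1: "ra"
  Position 2: "an"
  Position 3: "nd"
Bigrams = "br", "ra", "an", "nd"


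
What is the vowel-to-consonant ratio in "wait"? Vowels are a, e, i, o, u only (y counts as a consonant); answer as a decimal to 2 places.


Word: "wait"
Vowels (a,e,i,o,u): 2
Consonants: 2
Ratio = 2/2
= 1.00


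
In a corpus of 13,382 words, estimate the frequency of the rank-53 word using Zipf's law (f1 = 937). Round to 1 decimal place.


Zipf's law: f(r) = f(1) / r
f(1) = 937
f(53) = 937 / 53
= 17.7 occurrences


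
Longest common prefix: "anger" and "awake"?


Word 1: "anger"
Word 2: "awake"
Comparing from start:
  Pos 0: 'a' == 'a'
  Pos 1: 'n' != 'w' (stop)
LCP = "a" (length 1)


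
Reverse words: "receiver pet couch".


Original: "receiver pet couch"
Words (1..n): receiver | pet | couch
Reversed (n..1): couch | pet | receiver
Result = "couch pet receiver"


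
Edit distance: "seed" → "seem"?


Word 1: "seed" (length 4)
Word 2: "seem" (length 4)
One optimal edit sequence (insert/delete/substitute each cost 1):
  1. keep 's'
  2. keep 'e'
  3. keep 'e'
  4. substitute 'd' -> 'm'  (+1)
Total edit operations: 1
Edit distance = 1


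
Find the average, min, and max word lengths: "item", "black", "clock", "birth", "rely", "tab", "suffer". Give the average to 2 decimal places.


Lengths: "item"=4, "black"=5, "clock"=5, "birth"=5, "rely"=4, "tab"=3, "suffer"=6
Sum = 32, Count = 7
Average = 32/7 = 4.57
= avg=4.57, min=3, max=6


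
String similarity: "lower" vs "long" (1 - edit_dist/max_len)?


Word 1: "lower" (length 5)
Word 2: "long" (length 4)
One optimal edit sequence:
  1. keep 'l'
  2. keep 'o'
  3. delete 'w'  (+1)
  4. substitute 'e' -> 'n'  (+1)
  5. substitute 'r' -> 'g'  (+1)
Edit distance = 3
Max length = max(5, 4) = 5
Similarity = 1 - 3/5
= 0.4000


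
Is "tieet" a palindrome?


Word: "tieet"
Reversed: "teeit"
Forward == Backward? tieet != teeit
Palindrome = No


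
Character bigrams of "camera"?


Word: "camera" (length 6)
Number of bigrams = 6 - 2 + 1 = 5
  Position 0: "ca"
  Position 1: "am"
  Position 2: "me"
  Position 3: "er"
  Position 4: "ra"
Bigrams = "ca", "am", "me", "er", "ra"


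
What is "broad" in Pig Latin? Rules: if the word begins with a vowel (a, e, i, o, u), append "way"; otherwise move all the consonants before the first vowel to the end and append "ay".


Word: "broad"
Starts with consonant(s) → move to end, add 'ay'
Consonant cluster: "br"
Pig Latin = "oadbray"


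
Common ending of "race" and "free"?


Word 1: "race"
Word 2: "free"
Comparing from end:
  Pos -1: 'e' == 'e'
  Pos -2: 'c' != 'e' (stop)
LCS = "e" (length 1)


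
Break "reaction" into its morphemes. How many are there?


Word: "reaction"
Morphemes: re- | act | -ion
Each morpheme carries meaning
= 3 morphemes


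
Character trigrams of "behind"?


Word: "behind" (length 6)
Number of trigrams = 6 - 3 + 1 = 4
  Position 0: "beh"
  Position 1: "ehi"
  Position 2: "hin"
  Position 3: "ind"
Trigrams = "beh", "ehi", "hin", "ind"


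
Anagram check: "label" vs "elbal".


Word 1: "label" → sorted: abell
Word 2: "elbal" → sorted: abell
Same letters? abell == abell
Anagram = Yes


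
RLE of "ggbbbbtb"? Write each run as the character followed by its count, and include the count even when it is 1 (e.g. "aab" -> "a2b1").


String: "ggbbbbtb"
Scanning for consecutive runs:
  'g' x 2
  'b' x 4
  't' x 1
  'b' x 1
RLE = "g2b4t1b1"


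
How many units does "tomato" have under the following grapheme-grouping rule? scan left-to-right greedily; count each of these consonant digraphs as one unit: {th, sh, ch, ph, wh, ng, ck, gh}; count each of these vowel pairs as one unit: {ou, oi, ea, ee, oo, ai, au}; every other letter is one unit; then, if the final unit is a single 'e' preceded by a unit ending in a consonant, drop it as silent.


Word: "tomato" (6 letters)
Left-to-right scan:
  (1) 't' (letter)
  (2) 'o' (letter)
  (3) 'm' (letter)
  (4) 'a' (letter)
  (5) 't' (letter)
  (6) 'o' (letter)
Units from scan: 6
Sound units = 6 units


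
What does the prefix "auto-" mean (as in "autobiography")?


Prefix: auto-
Example: autobiography (auto- + biography)
Meaning = self


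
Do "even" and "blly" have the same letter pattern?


Pattern of "even": [0, 1, 0, 2]
Pattern of "blly": [0, 1, 1, 2]
Patterns do not match
Same pattern = No


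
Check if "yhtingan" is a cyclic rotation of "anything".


Word: "anything", Candidate: "yhtingan"
Method: check if candidate is substring of word+word
"anythinganything" contains "yhtingan"? No
Is rotation = No


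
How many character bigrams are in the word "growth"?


Word: "growth" (length 6)
Number of 2-grams = length - 2 + 1 = 6 - 2 + 1
= 5


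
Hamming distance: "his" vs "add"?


Comparing character by character (same length = 3):
  Pos 0: 'h' vs 'a' !=
  Pos 1: 'i' vs 'd' !=
  Pos 2: 's' vs 'd' !=
Hamming distance = 3


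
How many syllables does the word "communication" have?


Word: "communication"
Syllable breakdown: com · mu · ni · ca · tion
Counting: 5 parts
= 5 syllables


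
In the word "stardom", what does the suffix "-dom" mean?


Suffix: -dom
Example: stardom (star + -dom)
Meaning = state / realm


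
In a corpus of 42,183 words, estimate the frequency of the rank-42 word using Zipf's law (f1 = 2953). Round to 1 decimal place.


Zipf's law: f(r) = f(1) / r
f(1) = 2953
f(42) = 2953 / 42
= 70.3 occurrences


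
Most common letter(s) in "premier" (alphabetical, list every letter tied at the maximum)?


Word: "premier"
Letter counts:
  'e': 2
  'i': 1
  'm': 1
  'p': 1
  'r': 2
Maximum count = 2
Most frequent = 'e', 'r' (2 times each)


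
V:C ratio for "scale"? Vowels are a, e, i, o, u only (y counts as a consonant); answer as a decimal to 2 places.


Word: "scale"
Vowels (a,e,i,o,u): 2
Consonants: 3
Ratio = 2/3
= 0.67


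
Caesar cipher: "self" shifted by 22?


Word: "self"
Shift: 22
Each letter → (letter + shift) mod 26:
  's' (18) + 22 = 14 → 'o'
  'e' (4) + 22 = 0 → 'a'
  'l' (11) + 22 = 7 → 'h'
  'f' (5) + 22 = 1 → 'b'
Result = "oahb"


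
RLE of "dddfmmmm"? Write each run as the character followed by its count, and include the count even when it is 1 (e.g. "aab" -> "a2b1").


String: "dddfmmmm"
Scanning for consecutive runs:
  'd' x 3
  'f' x 1
  'm' x 4
RLE = "d3f1m4"


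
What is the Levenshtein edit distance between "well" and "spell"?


Word 1: "well" (length 4)
Word 2: "spell" (length 5)
One optimal edit sequence (insert/delete/substitute each cost 1):
  1. insert 's'  (+1)
  2. substitute 'w' -> 'p'  (+1)
  3. keep 'e'
  4. keep 'l'
  5. keep 'l'
Total edit operations: 2
Edit distance = 2


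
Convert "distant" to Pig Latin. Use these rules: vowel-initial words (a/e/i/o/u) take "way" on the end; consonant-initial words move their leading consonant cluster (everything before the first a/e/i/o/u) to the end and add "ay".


Word: "distant"
Starts with consonant(s) → move to end, add 'ay'
Consonant cluster: "d"
Pig Latin = "istantday"


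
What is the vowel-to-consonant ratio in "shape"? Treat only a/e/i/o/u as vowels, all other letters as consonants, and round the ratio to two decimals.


Word: "shape"
Vowels (a,e,i,o,u): 2
Consonants: 3
Ratio = 2/3
= 0.67


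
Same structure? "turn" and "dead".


Pattern of "turn": [0, 1, 2, 3]
Pattern of "dead": [0, 1, 2, 0]
Patterns do not match
Same pattern = No


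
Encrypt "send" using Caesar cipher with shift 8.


Word: "send"
Shift: 8
Each letter → (letter + shift) mod 26:
  's' (18) + 8 = 0 → 'a'
  'e' (4) + 8 = 12 → 'm'
  'n' (13) + 8 = 21 → 'v'
  'd' (3) + 8 = 11 → 'l'
Result = "amvl"


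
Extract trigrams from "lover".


Word: "lover" (length 5)
Number of trigrams = 5 - 3 + 1 = 3
  Position 0: "lov"
  Position 1: "ove"
  Position 2: "ver"
Trigrams = "lov", "ove", "ver"


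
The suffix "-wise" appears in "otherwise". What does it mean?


Suffix: -wise
As in: otherwise -> other + -wise
Meaning = in the manner of


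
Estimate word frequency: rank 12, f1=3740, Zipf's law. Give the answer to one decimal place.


Zipf's law: f(r) = f(1) / r
f(1) = 3740
f(12) = 3740 / 12
= 311.7 occurrences


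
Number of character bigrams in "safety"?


Word: "safety" (length 6)
Number of 2-grams = length - 2 + 1 = 6 - 2 + 1
= 5


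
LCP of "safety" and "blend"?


Word 1: "safety"
Word 2: "blend"
Comparing from start:
  Pos 0: 's' != 'b' (stop)
LCP = "" (length 0)


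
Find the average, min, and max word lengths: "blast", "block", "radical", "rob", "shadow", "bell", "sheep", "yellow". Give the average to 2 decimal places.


Lengths: "blast"=5, "block"=5, "radical"=7, "rob"=3, "shadow"=6, "bell"=4, "sheep"=5, "yellow"=6
Sum = 41, Count = 8
Average = 41/8 = 5.13
= avg=5.13, min=3, max=7


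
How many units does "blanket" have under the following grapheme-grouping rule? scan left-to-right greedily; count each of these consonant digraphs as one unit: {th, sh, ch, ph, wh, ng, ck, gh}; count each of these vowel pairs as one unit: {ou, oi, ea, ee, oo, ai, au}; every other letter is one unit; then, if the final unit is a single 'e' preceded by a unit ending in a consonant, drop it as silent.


Word: "blanket" (7 letters)
Left-to-right scan:
  (1) 'b' (letter)
  (2) 'l' (letter)
  (3) 'a' (letter)
  (4) 'n' (letter)
  (5) 'k' (letter)
  (6) 'e' (letter)
  (7) 't' (letter)
Units from scan: 7
Sound units = 7 units


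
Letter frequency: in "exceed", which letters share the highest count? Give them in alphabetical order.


Word: "exceed"
Letter counts:
  'c': 1
  'd': 1
  'e': 3
  'x': 1
Maximum count = 3
Most frequent = 'e' (3 times each)


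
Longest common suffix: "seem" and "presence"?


Word 1: "seem"
Word 2: "presence"
Comparing from end:
  Pos -1: 'm' != 'e' (stop)
LCS = "" (length 0)


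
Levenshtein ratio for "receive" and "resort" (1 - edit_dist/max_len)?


Word 1: "receive" (length 7)
Word 2: "resort" (length 6)
One optimal edit sequence:
  1. keep 'r'
  2. keep 'e'
  3. delete 'c'  (+1)
  4. substitute 'e' -> 's'  (+1)
  5. substitute 'i' -> 'o'  (+1)
  6. substitute 'v' -> 'r'  (+1)
  7. substitute 'e' -> 't'  (+1)
Edit distance = 5
Max length = max(7, 6) = 7
Similarity = 1 - 5/7
= 0.2857


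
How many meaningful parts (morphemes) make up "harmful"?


Word: "harmful"
Morphemes: harm / -ful
Each morpheme carries meaning
= 2 morphemes


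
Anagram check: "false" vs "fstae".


Word 1: "false" → sorted: aefls
Word 2: "fstae" → sorted: aefst
Same letters? aefls != aefst
Anagram = No


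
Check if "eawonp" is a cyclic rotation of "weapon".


Word: "weapon", Candidate: "eawonp"
Method: check if candidate is substring of word+word
"weaponweapon" contains "eawonp"? No
Is rotation = No


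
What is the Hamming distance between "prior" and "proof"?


Comparing character by character (same length = 5):
  Pos 0: 'p' vs 'p' =
  Pos 1: 'r' vs 'r' =
  Pos 2: 'i' vs 'o' !=
  Pos 3: 'o' vs 'o' =
  Pos 4: 'r' vs 'f' !=
Hamming distance = 2


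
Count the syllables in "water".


Word: "water"
Syllable breakdown: wa-ter
Counting: 2 parts
= 2 syllables


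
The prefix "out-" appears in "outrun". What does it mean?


Prefix: out-
As in: outrun -> out- + run
Meaning = surpass


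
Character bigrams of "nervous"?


Word: "nervous" (length 7)
Number of bigrams = 7 - 2 + 1 = 6
  Position 0: "ne"
  Position 1: "er"
  Position 2: "rv"
  Position 3: "vo"
  Position 4: "ou"
  Position 5: "us"
Bigrams = "ne", "er", "rv", "vo", "ou", "us"


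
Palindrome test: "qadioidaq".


Word: "qadioidaq"
Reversed: "qadioidaq"
Forward == Backward? qadioidaq == qadioidaq
Palindrome = Yes


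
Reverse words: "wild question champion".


Original: "wild question champion"
Words (1..n): wild | question | champion
Reversed (n..1): champion | question | wild
Result = "champion question wild"


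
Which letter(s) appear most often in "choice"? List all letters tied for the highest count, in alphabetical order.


Word: "choice"
Letter counts:
  'c': 2
  'e': 1
  'h': 1
  'i': 1
  'o': 1
Maximum count = 2
Most frequent = 'c' (2 times each)


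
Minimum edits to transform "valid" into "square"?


Word 1: "valid" (length 5)
Word 2: "square" (length 6)
One optimal edit sequence (insert/delete/substitute each cost 1):
  1. insert 's'  (+1)
  2. substitute 'v' -> 'q'  (+1)
  3. substitute 'a' -> 'u'  (+1)
  4. substitute 'l' -> 'a'  (+1)
  5. substitute 'i' -> 'r'  (+1)
  6. substitute 'd' -> 'e'  (+1)
Total edit operations: 6
Edit distance = 6


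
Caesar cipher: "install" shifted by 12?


Word: "install"
Shift: 12
Each letter → (letter + shift) mod 26:
  'i' (8) + 12 = 20 → 'u'
  'n' (13) + 12 = 25 → 'z'
  's' (18) + 12 = 4 → 'e'
  't' (19) + 12 = 5 → 'f'
  'a' (0) + 12 = 12 → 'm'
  'l' (11) + 12 = 23 → 'x'
  'l' (11) + 12 = 23 → 'x'
Result = "uzefmxx"


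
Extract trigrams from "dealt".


Word: "dealt" (length 5)
Number of trigrams = 5 - 3 + 1 = 3
  Position 0: "dea"
  Position 1: "eal"
  Position 2: "alt"
Trigrams = "dea", "eal", "alt"


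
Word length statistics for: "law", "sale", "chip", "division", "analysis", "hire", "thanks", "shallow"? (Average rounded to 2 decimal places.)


Lengths: "law"=3, "sale"=4, "chip"=4, "division"=8, "analysis"=8, "hire"=4, "thanks"=6, "shallow"=7
Sum = 44, Count = 8
Average = 44/8 = 5.50
= avg=5.50, min=3, max=8


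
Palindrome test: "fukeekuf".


Word: "fukeekuf"
Reversed: "fukeekuf"
Forward == Backward? fukeekuf == fukeekuf
Palindrome = Yes


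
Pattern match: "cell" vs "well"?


Pattern of "cell": [0, 1, 2, 2]
Pattern of "well": [0, 1, 2, 2]
Patterns match
Same pattern = Yes


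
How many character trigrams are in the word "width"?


Word: "width" (length 5)
Number of 3-grams = length - 3 + 1 = 5 - 3 + 1
= 3


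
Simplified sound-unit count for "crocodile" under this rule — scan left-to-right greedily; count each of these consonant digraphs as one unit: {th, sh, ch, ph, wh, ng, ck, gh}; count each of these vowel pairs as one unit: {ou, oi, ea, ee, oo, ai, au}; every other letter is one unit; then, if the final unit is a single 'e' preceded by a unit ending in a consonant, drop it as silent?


Word: "crocodile" (9 letters)
Left-to-right scan:
  1. 'c' (letter)
  2. 'r' (letter)
  3. 'o' (letter)
  4. 'c' (letter)
  5. 'o' (letter)
  6. 'd' (letter)
  7. 'i' (letter)
  8. 'l' (letter)
  9. 'e' (letter)
Units from scan: 9
Final unit is 'e' after a consonant -> drop as silent (-1)
Sound units = 8 units


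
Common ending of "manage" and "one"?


Word 1: "manage"
Word 2: "one"
Comparing from end:
  Pos -1: 'e' == 'e'
  Pos -2: 'g' != 'n' (stop)
LCS = "e" (length 1)


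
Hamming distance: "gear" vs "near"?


Comparing character by character (same length = 4):
  Pos 0: 'g' vs 'n' !=
  Pos 1: 'e' vs 'e' =
  Pos 2: 'a' vs 'a' =
  Pos 3: 'r' vs 'r' =
Hamming distance = 1


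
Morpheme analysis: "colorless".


Word: "colorless"
Morphemes: color + -less
Each morpheme carries meaning
= 2 morphemes


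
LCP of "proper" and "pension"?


Word 1: "proper"
Word 2: "pension"
Comparing from start:
  Pos 0: 'p' == 'p'
  Pos 1: 'r' != 'e' (stop)
LCP = "p" (length 1)


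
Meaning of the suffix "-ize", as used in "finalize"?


Suffix: -ize
As in: finalize -> final + -ize
Meaning = to make


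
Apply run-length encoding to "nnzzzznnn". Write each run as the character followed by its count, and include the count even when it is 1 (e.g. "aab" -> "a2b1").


String: "nnzzzznnn"
Scanning for consecutive runs:
  'n' x 2
  'z' x 4
  'n' x 3
RLE = "n2z4n3"


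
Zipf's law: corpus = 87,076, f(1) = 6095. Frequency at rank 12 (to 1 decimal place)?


Zipf's law: f(r) = f(1) / r
f(1) = 6095
f(12) = 6095 / 12
= 507.9 occurrences


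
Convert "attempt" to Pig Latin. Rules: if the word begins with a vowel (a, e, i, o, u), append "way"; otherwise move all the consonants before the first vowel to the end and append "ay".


Word: "attempt"
Starts with vowel → add 'way'
Pig Latin = "attemptway"
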